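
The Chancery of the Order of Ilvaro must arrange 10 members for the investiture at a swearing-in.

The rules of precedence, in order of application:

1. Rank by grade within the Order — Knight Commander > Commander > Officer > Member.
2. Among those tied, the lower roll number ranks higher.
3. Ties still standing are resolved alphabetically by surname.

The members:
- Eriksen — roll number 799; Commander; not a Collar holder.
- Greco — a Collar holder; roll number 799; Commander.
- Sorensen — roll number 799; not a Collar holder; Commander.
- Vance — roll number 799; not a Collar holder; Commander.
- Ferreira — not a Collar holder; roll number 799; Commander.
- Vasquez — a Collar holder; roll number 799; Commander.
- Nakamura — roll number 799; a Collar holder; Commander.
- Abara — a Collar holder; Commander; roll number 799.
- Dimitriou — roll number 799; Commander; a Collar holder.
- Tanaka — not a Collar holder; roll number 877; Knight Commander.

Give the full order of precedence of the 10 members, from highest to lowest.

Tanaka, Abara, Dimitriou, Eriksen, Ferreira, Greco, Nakamura, Sorensen, Vance, Vasquez

By grade within the Order: Tanaka (Knight Commander); then Abara, Dimitriou, Eriksen, Ferreira, Greco, Nakamura, Sorensen, Vance and Vasquez (Commander).
Abara, Dimitriou, Eriksen, Ferreira, Greco, Nakamura, Sorensen, Vance and Vasquez all have roll number 799, so the next rule applies.
Among Abara, Dimitriou, Eriksen, Ferreira, Greco, Nakamura, Sorensen, Vance and Vasquez, alphabetically by surname: Abara before Dimitriou before Eriksen before Ferreira before Greco before Nakamura before Sorensen before Vance before Vasquez.
Full order: Tanaka, Abara, Dimitriou, Eriksen, Ferreira, Greco, Nakamura, Sorensen, Vance, Vasquez.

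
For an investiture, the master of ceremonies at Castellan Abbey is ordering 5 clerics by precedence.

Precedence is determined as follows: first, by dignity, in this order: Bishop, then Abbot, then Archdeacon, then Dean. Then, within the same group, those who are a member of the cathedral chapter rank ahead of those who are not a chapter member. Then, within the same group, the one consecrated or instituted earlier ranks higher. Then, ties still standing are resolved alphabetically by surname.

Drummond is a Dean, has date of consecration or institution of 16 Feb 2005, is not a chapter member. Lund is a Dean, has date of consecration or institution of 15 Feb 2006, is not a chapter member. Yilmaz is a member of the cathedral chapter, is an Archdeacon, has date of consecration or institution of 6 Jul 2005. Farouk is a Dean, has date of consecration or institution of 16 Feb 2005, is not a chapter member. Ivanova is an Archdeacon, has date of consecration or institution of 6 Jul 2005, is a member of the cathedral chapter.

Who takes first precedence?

Ivanova

By dignity: Ivanova and Yilmaz (Archdeacon); then Drummond, Farouk and Lund (Dean).
Ivanova and Yilmaz are each a member of the cathedral chapter, so the next rule applies.
Ivanova and Yilmaz both have date of consecration or institution 6 Jul 2005, so the next rule applies.
Among Ivanova and Yilmaz, alphabetically by surname: Ivanova before Yilmaz.
Drummond, Farouk and Lund are each not a chapter member, so the next rule applies.
Among Drummond, Farouk and Lund, by date of consecration or institution (earlier first): Drummond and Farouk (16 Feb 2005) before Lund (15 Feb 2006).
Among Drummond and Farouk, alphabetically by surname: Drummond before Farouk.
Order: Ivanova, Yilmaz, Drummond, Farouk, Lund.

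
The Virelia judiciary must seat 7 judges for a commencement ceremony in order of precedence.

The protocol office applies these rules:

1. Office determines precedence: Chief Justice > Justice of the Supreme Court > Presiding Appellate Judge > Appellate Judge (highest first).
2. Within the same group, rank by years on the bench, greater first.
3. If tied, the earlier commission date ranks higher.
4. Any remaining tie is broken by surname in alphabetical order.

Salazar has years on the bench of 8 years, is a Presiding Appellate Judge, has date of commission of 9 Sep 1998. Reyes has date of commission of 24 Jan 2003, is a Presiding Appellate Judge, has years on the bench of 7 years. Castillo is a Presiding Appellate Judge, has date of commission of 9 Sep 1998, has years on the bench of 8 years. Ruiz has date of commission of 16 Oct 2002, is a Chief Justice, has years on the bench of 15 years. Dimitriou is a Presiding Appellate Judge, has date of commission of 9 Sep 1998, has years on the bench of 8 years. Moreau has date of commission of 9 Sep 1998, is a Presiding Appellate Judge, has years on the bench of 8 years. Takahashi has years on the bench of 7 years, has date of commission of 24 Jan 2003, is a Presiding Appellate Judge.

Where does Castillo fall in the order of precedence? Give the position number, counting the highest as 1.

2

By office: Ruiz (Chief Justice); then Castillo, Dimitriou, Moreau, Salazar, Reyes and Takahashi (Presiding Appellate Judge).
Among Castillo, Dimitriou, Moreau, Salazar, Reyes and Takahashi, by years on the bench (higher first): Castillo, Dimitriou, Moreau and Salazar (8 years) before Reyes and Takahashi (7 years).
Castillo, Dimitriou, Moreau and Salazar all have date of commission 9 Sep 1998, so the next rule applies.
Among Castillo, Dimitriou, Moreau and Salazar, alphabetically by surname: Castillo before Dimitriou before Moreau before Salazar.
Reyes and Takahashi both have date of commission 24 Jan 2003, so the next rule applies.
Among Reyes and Takahashi, alphabetically by surname: Reyes before Takahashi.
Order: Ruiz, Castillo, Dimitriou, Moreau, Salazar, Reyes, Takahashi. So position 2.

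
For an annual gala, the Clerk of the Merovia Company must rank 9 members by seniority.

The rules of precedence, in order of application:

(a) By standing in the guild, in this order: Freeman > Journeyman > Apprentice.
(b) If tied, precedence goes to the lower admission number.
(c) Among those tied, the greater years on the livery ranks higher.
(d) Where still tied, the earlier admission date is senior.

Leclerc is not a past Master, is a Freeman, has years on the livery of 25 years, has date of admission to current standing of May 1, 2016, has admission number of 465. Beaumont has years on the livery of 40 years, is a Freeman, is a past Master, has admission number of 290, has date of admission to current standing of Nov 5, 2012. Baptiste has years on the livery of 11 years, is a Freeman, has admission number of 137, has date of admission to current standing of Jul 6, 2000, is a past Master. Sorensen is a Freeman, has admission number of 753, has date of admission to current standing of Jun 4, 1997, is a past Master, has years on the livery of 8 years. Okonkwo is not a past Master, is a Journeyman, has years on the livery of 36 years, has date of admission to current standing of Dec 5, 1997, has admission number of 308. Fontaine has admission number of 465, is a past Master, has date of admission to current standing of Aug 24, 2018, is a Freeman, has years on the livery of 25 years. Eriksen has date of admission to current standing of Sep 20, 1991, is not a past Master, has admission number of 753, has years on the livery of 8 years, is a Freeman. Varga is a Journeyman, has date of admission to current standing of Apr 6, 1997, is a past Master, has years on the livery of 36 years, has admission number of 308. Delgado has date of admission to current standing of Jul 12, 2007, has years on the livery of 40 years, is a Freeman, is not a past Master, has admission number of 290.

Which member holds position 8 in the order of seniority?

Varga

By standing in the guild: Baptiste, Delgado, Beaumont, Leclerc, Fontaine, Eriksen and Sorensen (Freeman); then Varga and Okonkwo (Journeyman).
Among Baptiste, Delgado, Beaumont, Leclerc, Fontaine, Eriksen and Sorensen, by admission number (lower first): Baptiste (137) before Delgado and Beaumont (290) before Leclerc and Fontaine (465) before Eriksen and Sorensen (753).
Delgado and Beaumont both have years on the livery 40 years, so the next rule applies.
Among Delgado and Beaumont, by date of admission to current standing (earlier first): Delgado (Jul 12, 2007) before Beaumont (Nov 5, 2012).
Leclerc and Fontaine both have years on the livery 25 years, so the next rule applies.
Among Leclerc and Fontaine, by date of admission to current standing (earlier first): Leclerc (May 1, 2016) before Fontaine (Aug 24, 2018).
Eriksen and Sorensen both have years on the livery 8 years, so the next rule applies.
Among Eriksen and Sorensen, by date of admission to current standing (earlier first): Eriksen (Sep 20, 1991) before Sorensen (Jun 4, 1997).
Varga and Okonkwo both have admission number 308, so the next rule applies.
Varga and Okonkwo both have years on the livery 36 years, so the next rule applies.
Among Varga and Okonkwo, by date of admission to current standing (earlier first): Varga (Apr 6, 1997) before Okonkwo (Dec 5, 1997).
Order: Baptiste, Delgado, Beaumont, Leclerc, Fontaine, Eriksen, Sorensen, Varga, Okonkwo.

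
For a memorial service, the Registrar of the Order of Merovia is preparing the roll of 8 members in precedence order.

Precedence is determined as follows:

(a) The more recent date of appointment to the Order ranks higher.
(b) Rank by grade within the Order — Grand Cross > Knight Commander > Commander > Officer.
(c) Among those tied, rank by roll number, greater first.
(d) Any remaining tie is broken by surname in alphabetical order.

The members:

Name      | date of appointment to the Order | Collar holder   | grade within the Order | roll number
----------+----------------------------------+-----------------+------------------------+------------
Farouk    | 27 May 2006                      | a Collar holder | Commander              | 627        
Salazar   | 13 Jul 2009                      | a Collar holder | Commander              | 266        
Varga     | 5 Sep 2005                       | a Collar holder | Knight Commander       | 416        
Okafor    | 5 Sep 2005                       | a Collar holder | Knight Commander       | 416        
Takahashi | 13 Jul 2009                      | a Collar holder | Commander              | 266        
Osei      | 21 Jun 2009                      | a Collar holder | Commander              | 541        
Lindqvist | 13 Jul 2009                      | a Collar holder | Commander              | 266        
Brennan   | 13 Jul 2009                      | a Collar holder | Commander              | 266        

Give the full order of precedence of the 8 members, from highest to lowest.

By date of appointment to the Order (later first): Brennan, Lindqvist, Salazar and Takahashi (each 13 Jul 2009); then Osei (21 Jun 2009); then Farouk (27 May 2006); then Okafor and Varga (both 5 Sep 2005).
Brennan, Lindqvist, Salazar and Takahashi are each Commander, so the next rule applies.
Brennan, Lindqvist, Salazar and Takahashi all have roll number 266, so the next rule applies.
Among Brennan, Lindqvist, Salazar and Takahashi, alphabetically by surname: Brennan before Lindqvist before Salazar before Takahashi.
Okafor and Varga are each Knight Commander, so the next rule applies.
Okafor and Varga both have roll number 416, so the next rule applies.
Among Okafor and Varga, alphabetically by surname: Okafor before Varga.
Full order: Brennan, Lindqvist, Salazar, Takahashi, Osei, Farouk, Okafor, Varga.

Brennan, Lindqvist, Salazar, Takahashi, Osei, Farouk, Okafor, Varga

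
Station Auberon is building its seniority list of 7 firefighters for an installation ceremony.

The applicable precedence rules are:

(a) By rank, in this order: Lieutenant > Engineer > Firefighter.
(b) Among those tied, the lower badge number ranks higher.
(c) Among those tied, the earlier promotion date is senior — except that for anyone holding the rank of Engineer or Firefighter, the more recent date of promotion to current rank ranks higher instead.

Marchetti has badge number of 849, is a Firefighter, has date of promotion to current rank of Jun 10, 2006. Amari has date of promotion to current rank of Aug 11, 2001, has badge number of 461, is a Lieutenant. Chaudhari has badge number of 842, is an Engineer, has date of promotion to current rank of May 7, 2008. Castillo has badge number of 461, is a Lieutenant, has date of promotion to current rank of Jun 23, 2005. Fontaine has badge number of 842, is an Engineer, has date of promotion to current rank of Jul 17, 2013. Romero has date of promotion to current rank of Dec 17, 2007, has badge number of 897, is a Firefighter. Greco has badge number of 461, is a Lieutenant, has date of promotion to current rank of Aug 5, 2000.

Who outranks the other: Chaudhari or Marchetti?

Chaudhari

By rank: Greco, Amari and Castillo (Lieutenant); then Fontaine and Chaudhari (Engineer); then Marchetti and Romero (Firefighter).
Greco, Amari and Castillo all have badge number 461, so the next rule applies.
Among Greco, Amari and Castillo, by date of promotion to current rank (earlier first): Greco (Aug 5, 2000) before Amari (Aug 11, 2001) before Castillo (Jun 23, 2005).
Fontaine and Chaudhari both have badge number 842, so the next rule applies.
Among Fontaine and Chaudhari, by date of promotion to current rank (later first) (reversed rule for this group): Fontaine (Jul 17, 2013) before Chaudhari (May 7, 2008).
Among Marchetti and Romero, by badge number (lower first): Marchetti (849) before Romero (897).
So Chaudhari takes precedence.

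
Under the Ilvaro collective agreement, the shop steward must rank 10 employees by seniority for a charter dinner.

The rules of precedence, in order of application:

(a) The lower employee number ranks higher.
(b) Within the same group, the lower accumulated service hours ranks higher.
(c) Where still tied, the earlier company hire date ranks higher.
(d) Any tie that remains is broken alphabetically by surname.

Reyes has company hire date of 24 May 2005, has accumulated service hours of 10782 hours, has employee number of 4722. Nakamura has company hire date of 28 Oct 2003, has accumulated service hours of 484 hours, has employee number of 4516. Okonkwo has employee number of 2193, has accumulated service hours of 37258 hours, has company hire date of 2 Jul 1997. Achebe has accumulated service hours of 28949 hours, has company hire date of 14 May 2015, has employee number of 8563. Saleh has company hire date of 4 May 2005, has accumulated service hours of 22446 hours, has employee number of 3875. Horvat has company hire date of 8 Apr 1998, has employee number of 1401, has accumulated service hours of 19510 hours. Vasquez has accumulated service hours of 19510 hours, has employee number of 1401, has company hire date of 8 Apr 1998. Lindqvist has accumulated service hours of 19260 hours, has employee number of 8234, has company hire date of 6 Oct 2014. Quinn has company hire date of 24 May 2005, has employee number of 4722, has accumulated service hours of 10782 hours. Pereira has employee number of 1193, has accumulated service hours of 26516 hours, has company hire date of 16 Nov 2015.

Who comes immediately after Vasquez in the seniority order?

Okonkwo

By employee number (lower first): Pereira (1193); then Horvat and Vasquez (both 1401); then Okonkwo (2193); then Saleh (3875); then Nakamura (4516); then Quinn and Reyes (both 4722); then Lindqvist (8234); then Achebe (8563).
Horvat and Vasquez both have accumulated service hours 19510 hours, so the next rule applies.
Horvat and Vasquez both have company hire date 8 Apr 1998, so the next rule applies.
Among Horvat and Vasquez, alphabetically by surname: Horvat before Vasquez.
Quinn and Reyes both have accumulated service hours 10782 hours, so the next rule applies.
Quinn and Reyes both have company hire date 24 May 2005, so the next rule applies.
Among Quinn and Reyes, alphabetically by surname: Quinn before Reyes.
Order: Pereira, Horvat, Vasquez, Okonkwo, Saleh, Nakamura, Quinn, Reyes, Lindqvist, Achebe.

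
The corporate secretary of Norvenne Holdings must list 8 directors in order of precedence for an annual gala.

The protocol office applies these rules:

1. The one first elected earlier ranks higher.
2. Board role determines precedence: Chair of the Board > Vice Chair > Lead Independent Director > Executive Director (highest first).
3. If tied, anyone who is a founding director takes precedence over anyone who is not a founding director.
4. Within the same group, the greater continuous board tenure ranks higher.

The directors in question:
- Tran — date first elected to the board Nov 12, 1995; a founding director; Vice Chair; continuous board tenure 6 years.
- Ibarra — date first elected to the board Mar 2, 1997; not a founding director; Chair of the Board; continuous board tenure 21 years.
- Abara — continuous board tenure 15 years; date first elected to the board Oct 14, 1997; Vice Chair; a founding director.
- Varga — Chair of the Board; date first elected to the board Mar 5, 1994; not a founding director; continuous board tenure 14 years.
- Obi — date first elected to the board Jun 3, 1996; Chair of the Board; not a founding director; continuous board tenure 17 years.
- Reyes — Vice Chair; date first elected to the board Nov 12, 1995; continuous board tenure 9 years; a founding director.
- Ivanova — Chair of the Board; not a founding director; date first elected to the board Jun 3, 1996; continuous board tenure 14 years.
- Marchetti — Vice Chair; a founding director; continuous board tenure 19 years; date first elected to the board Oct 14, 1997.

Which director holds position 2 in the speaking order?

By date first elected to the board (earlier first): Varga (Mar 5, 1994); then Reyes and Tran (both Nov 12, 1995); then Obi and Ivanova (both Jun 3, 1996); then Ibarra (Mar 2, 1997); then Marchetti and Abara (both Oct 14, 1997).
Reyes and Tran are each Vice Chair, so the next rule applies.
Reyes and Tran are each a founding director, so the next rule applies.
Among Reyes and Tran, by continuous board tenure (higher first): Reyes (9 years) before Tran (6 years).
Obi and Ivanova are each Chair of the Board, so the next rule applies.
Obi and Ivanova are each not a founding director, so the next rule applies.
Among Obi and Ivanova, by continuous board tenure (higher first): Obi (17 years) before Ivanova (14 years).
Marchetti and Abara are each Vice Chair, so the next rule applies.
Marchetti and Abara are each a founding director, so the next rule applies.
Among Marchetti and Abara, by continuous board tenure (higher first): Marchetti (19 years) before Abara (15 years).
Order: Varga, Reyes, Tran, Obi, Ivanova, Ibarra, Marchetti, Abara.

Reyes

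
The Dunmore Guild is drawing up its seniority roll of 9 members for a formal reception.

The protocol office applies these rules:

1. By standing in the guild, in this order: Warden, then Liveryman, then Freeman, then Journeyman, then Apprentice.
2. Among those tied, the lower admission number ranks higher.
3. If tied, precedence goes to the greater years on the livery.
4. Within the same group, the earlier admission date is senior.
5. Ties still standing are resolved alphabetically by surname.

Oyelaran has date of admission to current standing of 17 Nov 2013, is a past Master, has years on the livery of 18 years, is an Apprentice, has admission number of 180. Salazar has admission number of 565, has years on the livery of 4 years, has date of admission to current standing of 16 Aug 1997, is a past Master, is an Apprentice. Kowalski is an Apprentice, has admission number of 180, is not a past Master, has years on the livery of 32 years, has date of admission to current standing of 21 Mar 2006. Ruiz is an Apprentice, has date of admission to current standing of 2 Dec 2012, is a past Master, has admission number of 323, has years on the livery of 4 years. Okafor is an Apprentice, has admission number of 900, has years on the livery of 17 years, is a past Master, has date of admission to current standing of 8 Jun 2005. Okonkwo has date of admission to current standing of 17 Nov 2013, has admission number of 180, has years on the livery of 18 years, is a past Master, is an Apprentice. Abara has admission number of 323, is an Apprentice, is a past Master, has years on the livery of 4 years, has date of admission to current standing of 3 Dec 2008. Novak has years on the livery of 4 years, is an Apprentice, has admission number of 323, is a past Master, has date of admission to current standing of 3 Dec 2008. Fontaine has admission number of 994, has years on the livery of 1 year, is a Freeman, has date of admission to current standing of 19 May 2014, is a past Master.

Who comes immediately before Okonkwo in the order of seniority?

Kowalski

By standing in the guild: Fontaine (Freeman); then Kowalski, Okonkwo, Oyelaran, Abara, Novak, Ruiz, Salazar and Okafor (Apprentice).
Among Kowalski, Okonkwo, Oyelaran, Abara, Novak, Ruiz, Salazar and Okafor, by admission number (lower first): Kowalski, Okonkwo and Oyelaran (180) before Abara, Novak and Ruiz (323) before Salazar (565) before Okafor (900).
Among Kowalski, Okonkwo and Oyelaran, by years on the livery (higher first): Kowalski (32 years) before Okonkwo and Oyelaran (18 years).
Okonkwo and Oyelaran both have date of admission to current standing 17 Nov 2013, so the next rule applies.
Among Okonkwo and Oyelaran, alphabetically by surname: Okonkwo before Oyelaran.
Abara, Novak and Ruiz all have years on the livery 4 years, so the next rule applies.
Among Abara, Novak and Ruiz, by date of admission to current standing (earlier first): Abara and Novak (3 Dec 2008) before Ruiz (2 Dec 2012).
Among Abara and Novak, alphabetically by surname: Abara before Novak.
Order: Fontaine, Kowalski, Okonkwo, Oyelaran, Abara, Novak, Ruiz, Salazar, Okafor.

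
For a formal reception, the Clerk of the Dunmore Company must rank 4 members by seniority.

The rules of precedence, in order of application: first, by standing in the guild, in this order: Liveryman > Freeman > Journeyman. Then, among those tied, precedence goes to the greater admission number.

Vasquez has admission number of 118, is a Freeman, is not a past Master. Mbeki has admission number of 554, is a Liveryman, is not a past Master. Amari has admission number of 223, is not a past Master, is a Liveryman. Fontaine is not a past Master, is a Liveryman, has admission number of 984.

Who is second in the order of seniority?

By standing in the guild: Fontaine, Mbeki and Amari (Liveryman); then Vasquez (Freeman).
Among Fontaine, Mbeki and Amari, by admission number (higher first): Fontaine (984) before Mbeki (554) before Amari (223).
Order: Fontaine, Mbeki, Amari, Vasquez.

Mbeki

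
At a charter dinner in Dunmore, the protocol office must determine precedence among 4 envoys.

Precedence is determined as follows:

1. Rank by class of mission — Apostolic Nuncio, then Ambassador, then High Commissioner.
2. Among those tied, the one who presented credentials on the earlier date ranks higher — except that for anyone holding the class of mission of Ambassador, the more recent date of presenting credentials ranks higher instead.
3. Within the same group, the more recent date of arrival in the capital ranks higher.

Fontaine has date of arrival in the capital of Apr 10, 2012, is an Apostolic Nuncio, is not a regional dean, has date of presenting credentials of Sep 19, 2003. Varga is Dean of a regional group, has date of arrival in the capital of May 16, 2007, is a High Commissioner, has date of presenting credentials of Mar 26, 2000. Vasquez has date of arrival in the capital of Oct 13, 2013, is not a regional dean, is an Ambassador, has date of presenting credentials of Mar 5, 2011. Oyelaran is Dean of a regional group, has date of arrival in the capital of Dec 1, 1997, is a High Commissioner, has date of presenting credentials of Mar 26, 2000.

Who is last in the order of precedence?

Oyelaran

By class of mission: Fontaine (Apostolic Nuncio); then Vasquez (Ambassador); then Varga and Oyelaran (High Commissioner).
Varga and Oyelaran both have date of presenting credentials Mar 26, 2000, so the next rule applies.
Among Varga and Oyelaran, by date of arrival in the capital (later first): Varga (May 16, 2007) before Oyelaran (Dec 1, 1997).
Order: Fontaine, Vasquez, Varga, Oyelaran.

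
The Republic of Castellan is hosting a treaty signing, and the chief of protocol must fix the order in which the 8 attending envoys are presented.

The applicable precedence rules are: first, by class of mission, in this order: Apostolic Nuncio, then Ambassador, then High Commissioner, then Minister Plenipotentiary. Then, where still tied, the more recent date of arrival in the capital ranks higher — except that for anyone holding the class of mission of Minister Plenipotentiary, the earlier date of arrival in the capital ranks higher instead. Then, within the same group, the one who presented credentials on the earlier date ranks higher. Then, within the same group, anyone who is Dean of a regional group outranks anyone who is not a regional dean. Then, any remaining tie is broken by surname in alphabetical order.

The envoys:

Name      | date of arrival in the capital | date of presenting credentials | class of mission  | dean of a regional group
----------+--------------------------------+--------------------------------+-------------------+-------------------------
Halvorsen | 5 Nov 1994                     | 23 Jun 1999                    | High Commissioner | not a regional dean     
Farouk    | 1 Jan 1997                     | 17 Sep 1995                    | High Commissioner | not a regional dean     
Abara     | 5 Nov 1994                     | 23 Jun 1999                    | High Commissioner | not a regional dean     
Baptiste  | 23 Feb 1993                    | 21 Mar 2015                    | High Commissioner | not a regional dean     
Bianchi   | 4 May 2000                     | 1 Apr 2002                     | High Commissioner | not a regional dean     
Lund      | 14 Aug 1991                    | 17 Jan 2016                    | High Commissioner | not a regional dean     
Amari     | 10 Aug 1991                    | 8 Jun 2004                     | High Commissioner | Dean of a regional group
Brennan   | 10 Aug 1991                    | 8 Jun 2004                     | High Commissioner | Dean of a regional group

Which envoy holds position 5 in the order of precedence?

Baptiste

By class of mission: Bianchi, Farouk, Abara, Halvorsen, Baptiste, Lund, Amari and Brennan (High Commissioner).
Among Bianchi, Farouk, Abara, Halvorsen, Baptiste, Lund, Amari and Brennan, by date of arrival in the capital (later first): Bianchi (4 May 2000) before Farouk (1 Jan 1997) before Abara and Halvorsen (5 Nov 1994) before Baptiste (23 Feb 1993) before Lund (14 Aug 1991) before Amari and Brennan (10 Aug 1991).
Abara and Halvorsen both have date of presenting credentials 23 Jun 1999, so the next rule applies.
Abara and Halvorsen are each not a regional dean, so the next rule applies.
Among Abara and Halvorsen, alphabetically by surname: Abara before Halvorsen.
Amari and Brennan both have date of presenting credentials 8 Jun 2004, so the next rule applies.
Amari and Brennan are each Dean of a regional group, so the next rule applies.
Among Amari and Brennan, alphabetically by surname: Amari before Brennan.
Order: Bianchi, Farouk, Abara, Halvorsen, Baptiste, Lund, Amari, Brennan.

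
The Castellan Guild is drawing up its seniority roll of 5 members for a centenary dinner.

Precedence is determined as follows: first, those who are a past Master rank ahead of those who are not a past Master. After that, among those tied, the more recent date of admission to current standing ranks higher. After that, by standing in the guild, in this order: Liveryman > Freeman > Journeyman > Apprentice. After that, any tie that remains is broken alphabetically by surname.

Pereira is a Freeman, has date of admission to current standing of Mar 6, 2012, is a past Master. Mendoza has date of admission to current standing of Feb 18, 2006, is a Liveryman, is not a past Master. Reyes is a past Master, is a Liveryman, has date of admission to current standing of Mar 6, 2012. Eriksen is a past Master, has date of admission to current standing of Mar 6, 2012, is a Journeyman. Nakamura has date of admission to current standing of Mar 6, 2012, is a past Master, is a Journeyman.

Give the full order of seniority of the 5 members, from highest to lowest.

Reyes, Pereira, Eriksen, Nakamura, Mendoza

By the first rule: Reyes, Pereira, Eriksen and Nakamura (each a past Master); then Mendoza (not a past Master).
Reyes, Pereira, Eriksen and Nakamura all have date of admission to current standing Mar 6, 2012, so the next rule applies.
Among Reyes, Pereira, Eriksen and Nakamura, by standing in the guild: Reyes (Liveryman) before Pereira (Freeman) before Eriksen and Nakamura (Journeyman).
Among Eriksen and Nakamura, alphabetically by surname: Eriksen before Nakamura.
Full order: Reyes, Pereira, Eriksen, Nakamura, Mendoza.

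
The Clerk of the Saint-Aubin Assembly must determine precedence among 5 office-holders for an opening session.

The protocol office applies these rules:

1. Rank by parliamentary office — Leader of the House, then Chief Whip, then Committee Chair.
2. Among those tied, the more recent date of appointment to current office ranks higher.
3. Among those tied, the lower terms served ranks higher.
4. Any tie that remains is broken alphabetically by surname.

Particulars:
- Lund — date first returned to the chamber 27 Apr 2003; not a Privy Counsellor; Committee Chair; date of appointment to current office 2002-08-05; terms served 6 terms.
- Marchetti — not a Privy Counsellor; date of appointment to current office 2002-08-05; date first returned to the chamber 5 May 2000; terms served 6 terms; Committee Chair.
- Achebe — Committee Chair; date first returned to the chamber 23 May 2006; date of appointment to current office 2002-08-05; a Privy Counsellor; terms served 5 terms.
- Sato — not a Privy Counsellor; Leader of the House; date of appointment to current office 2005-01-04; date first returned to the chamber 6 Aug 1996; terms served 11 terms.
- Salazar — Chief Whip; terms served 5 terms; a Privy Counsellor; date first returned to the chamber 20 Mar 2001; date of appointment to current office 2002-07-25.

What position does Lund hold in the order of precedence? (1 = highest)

By parliamentary office: Sato (Leader of the House); then Salazar (Chief Whip); then Achebe, Lund and Marchetti (Committee Chair).
Achebe, Lund and Marchetti all have date of appointment to current office 2002-08-05, so the next rule applies.
Among Achebe, Lund and Marchetti, by terms served (lower first): Achebe (5 terms) before Lund and Marchetti (6 terms).
Among Lund and Marchetti, alphabetically by surname: Lund before Marchetti.
Order: Sato, Salazar, Achebe, Lund, Marchetti. So position 4.

4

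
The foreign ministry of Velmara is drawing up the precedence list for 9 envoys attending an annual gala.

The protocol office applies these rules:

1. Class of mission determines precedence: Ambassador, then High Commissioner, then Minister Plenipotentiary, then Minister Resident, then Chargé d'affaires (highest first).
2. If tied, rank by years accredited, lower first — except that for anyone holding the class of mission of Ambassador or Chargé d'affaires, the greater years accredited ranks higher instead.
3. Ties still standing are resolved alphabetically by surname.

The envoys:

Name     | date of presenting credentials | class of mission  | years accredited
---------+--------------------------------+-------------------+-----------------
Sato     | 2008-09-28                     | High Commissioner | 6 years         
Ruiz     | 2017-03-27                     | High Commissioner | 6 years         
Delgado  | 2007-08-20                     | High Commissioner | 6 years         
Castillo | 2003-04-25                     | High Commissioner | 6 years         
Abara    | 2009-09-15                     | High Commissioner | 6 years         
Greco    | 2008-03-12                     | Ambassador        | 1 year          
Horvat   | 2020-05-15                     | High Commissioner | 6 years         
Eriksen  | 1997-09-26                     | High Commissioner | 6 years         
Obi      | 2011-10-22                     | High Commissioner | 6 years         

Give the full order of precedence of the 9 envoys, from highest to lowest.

By class of mission: Greco (Ambassador); then Abara, Castillo, Delgado, Eriksen, Horvat, Obi, Ruiz and Sato (High Commissioner).
Abara, Castillo, Delgado, Eriksen, Horvat, Obi, Ruiz and Sato all have years accredited 6 years, so the next rule applies.
Among Abara, Castillo, Delgado, Eriksen, Horvat, Obi, Ruiz and Sato, alphabetically by surname: Abara before Castillo before Delgado before Eriksen before Horvat before Obi before Ruiz before Sato.
Full order: Greco, Abara, Castillo, Delgado, Eriksen, Horvat, Obi, Ruiz, Sato.

Greco, Abara, Castillo, Delgado, Eriksen, Horvat, Obi, Ruiz, Sato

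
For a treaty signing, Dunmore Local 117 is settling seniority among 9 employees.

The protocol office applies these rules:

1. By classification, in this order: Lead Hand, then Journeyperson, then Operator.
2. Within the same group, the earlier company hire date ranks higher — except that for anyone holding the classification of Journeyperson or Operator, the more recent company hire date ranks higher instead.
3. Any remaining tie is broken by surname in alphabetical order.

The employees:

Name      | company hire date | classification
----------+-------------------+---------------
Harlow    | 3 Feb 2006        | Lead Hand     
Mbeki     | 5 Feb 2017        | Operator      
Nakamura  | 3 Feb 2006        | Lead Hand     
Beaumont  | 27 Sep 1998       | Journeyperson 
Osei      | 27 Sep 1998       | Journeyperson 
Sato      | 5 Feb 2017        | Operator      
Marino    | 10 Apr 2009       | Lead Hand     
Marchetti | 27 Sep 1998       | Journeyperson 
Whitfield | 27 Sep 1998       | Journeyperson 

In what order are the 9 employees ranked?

Harlow, Nakamura, Marino, Beaumont, Marchetti, Osei, Whitfield, Mbeki, Sato

By classification: Harlow, Nakamura and Marino (Lead Hand); then Beaumont, Marchetti, Osei and Whitfield (Journeyperson); then Mbeki and Sato (Operator).
Among Harlow, Nakamura and Marino, by company hire date (earlier first): Harlow and Nakamura (3 Feb 2006) before Marino (10 Apr 2009).
Among Harlow and Nakamura, alphabetically by surname: Harlow before Nakamura.
Beaumont, Marchetti, Osei and Whitfield all have company hire date 27 Sep 1998, so the next rule applies.
Among Beaumont, Marchetti, Osei and Whitfield, alphabetically by surname: Beaumont before Marchetti before Osei before Whitfield.
Mbeki and Sato both have company hire date 5 Feb 2017, so the next rule applies.
Among Mbeki and Sato, alphabetically by surname: Mbeki before Sato.
Full order: Harlow, Nakamura, Marino, Beaumont, Marchetti, Osei, Whitfield, Mbeki, Sato.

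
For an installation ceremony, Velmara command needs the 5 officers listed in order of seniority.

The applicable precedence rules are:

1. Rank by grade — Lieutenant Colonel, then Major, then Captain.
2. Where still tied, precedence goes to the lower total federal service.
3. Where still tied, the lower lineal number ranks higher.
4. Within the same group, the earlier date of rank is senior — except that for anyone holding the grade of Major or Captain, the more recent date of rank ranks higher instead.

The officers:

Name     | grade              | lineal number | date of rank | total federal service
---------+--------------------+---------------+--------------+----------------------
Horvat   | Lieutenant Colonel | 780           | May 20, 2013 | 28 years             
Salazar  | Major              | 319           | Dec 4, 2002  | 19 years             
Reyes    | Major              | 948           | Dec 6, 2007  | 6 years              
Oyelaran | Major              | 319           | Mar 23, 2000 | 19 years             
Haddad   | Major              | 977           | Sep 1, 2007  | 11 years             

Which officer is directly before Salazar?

Haddad

By grade: Horvat (Lieutenant Colonel); then Reyes, Haddad, Salazar and Oyelaran (Major).
Among Reyes, Haddad, Salazar and Oyelaran, by total federal service (lower first): Reyes (6 years) before Haddad (11 years) before Salazar and Oyelaran (19 years).
Salazar and Oyelaran both have lineal number 319, so the next rule applies.
Among Salazar and Oyelaran, by date of rank (later first) (reversed rule for this group): Salazar (Dec 4, 2002) before Oyelaran (Mar 23, 2000).
Order: Horvat, Reyes, Haddad, Salazar, Oyelaran.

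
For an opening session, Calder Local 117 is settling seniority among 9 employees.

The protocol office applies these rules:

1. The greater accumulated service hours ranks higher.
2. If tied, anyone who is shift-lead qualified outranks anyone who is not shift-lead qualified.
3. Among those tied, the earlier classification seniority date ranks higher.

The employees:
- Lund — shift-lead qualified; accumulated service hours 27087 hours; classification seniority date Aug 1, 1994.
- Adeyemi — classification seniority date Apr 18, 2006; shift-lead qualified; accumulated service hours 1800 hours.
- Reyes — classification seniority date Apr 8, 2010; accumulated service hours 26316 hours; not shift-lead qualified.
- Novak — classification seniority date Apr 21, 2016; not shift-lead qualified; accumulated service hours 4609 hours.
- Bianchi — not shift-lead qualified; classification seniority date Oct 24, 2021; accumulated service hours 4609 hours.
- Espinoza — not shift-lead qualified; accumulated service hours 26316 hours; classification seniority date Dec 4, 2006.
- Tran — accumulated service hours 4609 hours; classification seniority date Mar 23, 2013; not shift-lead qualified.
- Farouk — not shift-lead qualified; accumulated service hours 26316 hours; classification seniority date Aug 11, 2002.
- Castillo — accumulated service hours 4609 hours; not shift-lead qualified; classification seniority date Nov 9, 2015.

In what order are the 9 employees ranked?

By accumulated service hours (higher first): Lund (27087 hours); then Farouk, Espinoza and Reyes (each 26316 hours); then Tran, Castillo, Novak and Bianchi (each 4609 hours); then Adeyemi (1800 hours).
Farouk, Espinoza and Reyes are each not shift-lead qualified, so the next rule applies.
Among Farouk, Espinoza and Reyes, by classification seniority date (earlier first): Farouk (Aug 11, 2002) before Espinoza (Dec 4, 2006) before Reyes (Apr 8, 2010).
Tran, Castillo, Novak and Bianchi are each not shift-lead qualified, so the next rule applies.
Among Tran, Castillo, Novak and Bianchi, by classification seniority date (earlier first): Tran (Mar 23, 2013) before Castillo (Nov 9, 2015) before Novak (Apr 21, 2016) before Bianchi (Oct 24, 2021).
Full order: Lund, Farouk, Espinoza, Reyes, Tran, Castillo, Novak, Bianchi, Adeyemi.

Lund, Farouk, Espinoza, Reyes, Tran, Castillo, Novak, Bianchi, Adeyemi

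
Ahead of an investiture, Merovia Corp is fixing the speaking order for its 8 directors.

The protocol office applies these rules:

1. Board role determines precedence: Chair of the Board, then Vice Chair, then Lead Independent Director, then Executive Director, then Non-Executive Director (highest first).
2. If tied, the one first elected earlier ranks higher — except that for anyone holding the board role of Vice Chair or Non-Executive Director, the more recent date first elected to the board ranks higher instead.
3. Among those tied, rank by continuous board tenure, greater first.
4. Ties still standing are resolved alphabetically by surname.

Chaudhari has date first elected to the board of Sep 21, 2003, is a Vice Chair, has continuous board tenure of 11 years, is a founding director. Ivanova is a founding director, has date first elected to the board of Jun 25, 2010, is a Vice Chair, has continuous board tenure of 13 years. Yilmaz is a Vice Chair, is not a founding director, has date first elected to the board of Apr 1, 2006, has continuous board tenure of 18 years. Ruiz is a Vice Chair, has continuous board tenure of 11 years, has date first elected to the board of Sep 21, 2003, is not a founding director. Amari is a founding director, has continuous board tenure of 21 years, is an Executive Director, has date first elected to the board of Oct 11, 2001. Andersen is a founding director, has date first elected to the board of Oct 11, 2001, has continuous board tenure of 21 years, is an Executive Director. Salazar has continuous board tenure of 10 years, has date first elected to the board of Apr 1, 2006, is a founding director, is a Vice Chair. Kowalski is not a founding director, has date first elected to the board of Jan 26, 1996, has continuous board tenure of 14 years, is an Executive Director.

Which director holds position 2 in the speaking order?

Yilmaz

By board role: Ivanova, Yilmaz, Salazar, Chaudhari and Ruiz (Vice Chair); then Kowalski, Amari and Andersen (Executive Director).
Among Ivanova, Yilmaz, Salazar, Chaudhari and Ruiz, by date first elected to the board (later first) (reversed rule for this group): Ivanova (Jun 25, 2010) before Yilmaz and Salazar (Apr 1, 2006) before Chaudhari and Ruiz (Sep 21, 2003).
Among Yilmaz and Salazar, by continuous board tenure (higher first): Yilmaz (18 years) before Salazar (10 years).
Chaudhari and Ruiz both have continuous board tenure 11 years, so the next rule applies.
Among Chaudhari and Ruiz, alphabetically by surname: Chaudhari before Ruiz.
Among Kowalski, Amari and Andersen, by date first elected to the board (earlier first): Kowalski (Jan 26, 1996) before Amari and Andersen (Oct 11, 2001).
Amari and Andersen both have continuous board tenure 21 years, so the next rule applies.
Among Amari and Andersen, alphabetically by surname: Amari before Andersen.
Order: Ivanova, Yilmaz, Salazar, Chaudhari, Ruiz, Kowalski, Amari, Andersen.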